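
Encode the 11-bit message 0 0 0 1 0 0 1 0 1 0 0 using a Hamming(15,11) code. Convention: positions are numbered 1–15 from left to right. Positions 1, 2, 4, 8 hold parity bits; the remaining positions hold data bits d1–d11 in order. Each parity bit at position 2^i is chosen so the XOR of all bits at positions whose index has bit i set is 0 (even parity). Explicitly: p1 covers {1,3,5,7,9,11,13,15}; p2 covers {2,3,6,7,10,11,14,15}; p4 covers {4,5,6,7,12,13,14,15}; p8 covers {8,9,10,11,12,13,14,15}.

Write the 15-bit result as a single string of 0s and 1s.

Place data at non-parity positions: p1 p2 0 p4 0 0 1 p8 0 0 1 0 1 0 0
p1 (pos 1,3,5,7,9,11,13,15): XOR of data positions = 0⊕0⊕1⊕0⊕1⊕1⊕0 = 1
p2 (pos 2,3,6,7,10,11,14,15): XOR of data positions = 0⊕0⊕1⊕0⊕1⊕0⊕0 = 0
p4 (pos 4,5,6,7,12,13,14,15): XOR of data positions = 0⊕0⊕1⊕0⊕1⊕0⊕0 = 0
p8 (pos 8,9,10,11,12,13,14,15): XOR of data positions = 0⊕0⊕1⊕0⊕1⊕0⊕0 = 0
Codeword: 100000100010100

100000100010100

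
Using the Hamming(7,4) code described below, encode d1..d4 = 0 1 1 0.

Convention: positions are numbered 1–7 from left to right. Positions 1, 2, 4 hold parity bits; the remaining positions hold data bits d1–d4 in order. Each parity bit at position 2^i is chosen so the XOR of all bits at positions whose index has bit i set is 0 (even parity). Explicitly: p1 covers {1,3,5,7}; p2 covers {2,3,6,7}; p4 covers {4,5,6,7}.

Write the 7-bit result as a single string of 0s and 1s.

1100110

Place data at non-parity positions: p1 p2 0 p4 1 1 0
p1 (pos 1,3,5,7): XOR of data positions = 0⊕1⊕0 = 1
p2 (pos 2,3,6,7): XOR of data positions = 0⊕1⊕0 = 1
p4 (pos 4,5,6,7): XOR of data positions = 1⊕1⊕0 = 0
Codeword: 1100110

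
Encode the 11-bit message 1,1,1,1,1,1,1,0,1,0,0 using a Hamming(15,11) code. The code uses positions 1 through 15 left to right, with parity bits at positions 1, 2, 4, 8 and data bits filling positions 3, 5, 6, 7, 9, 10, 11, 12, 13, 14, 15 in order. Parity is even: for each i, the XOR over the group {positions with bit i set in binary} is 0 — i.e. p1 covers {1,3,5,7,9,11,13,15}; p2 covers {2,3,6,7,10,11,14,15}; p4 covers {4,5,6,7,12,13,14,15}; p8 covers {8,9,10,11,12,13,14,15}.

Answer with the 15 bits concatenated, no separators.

011011101110100

Place data at non-parity positions: p1 p2 1 p4 1 1 1 p8 1 1 1 0 1 0 0
p1 (pos 1,3,5,7,9,11,13,15): XOR of data positions = 1⊕1⊕1⊕1⊕1⊕1⊕0 = 0
p2 (pos 2,3,6,7,10,11,14,15): XOR of data positions = 1⊕1⊕1⊕1⊕1⊕0⊕0 = 1
p4 (pos 4,5,6,7,12,13,14,15): XOR of data positions = 1⊕1⊕1⊕0⊕1⊕0⊕0 = 0
p8 (pos 8,9,10,11,12,13,14,15): XOR of data positions = 1⊕1⊕1⊕0⊕1⊕0⊕0 = 0
Codeword: 011011101110100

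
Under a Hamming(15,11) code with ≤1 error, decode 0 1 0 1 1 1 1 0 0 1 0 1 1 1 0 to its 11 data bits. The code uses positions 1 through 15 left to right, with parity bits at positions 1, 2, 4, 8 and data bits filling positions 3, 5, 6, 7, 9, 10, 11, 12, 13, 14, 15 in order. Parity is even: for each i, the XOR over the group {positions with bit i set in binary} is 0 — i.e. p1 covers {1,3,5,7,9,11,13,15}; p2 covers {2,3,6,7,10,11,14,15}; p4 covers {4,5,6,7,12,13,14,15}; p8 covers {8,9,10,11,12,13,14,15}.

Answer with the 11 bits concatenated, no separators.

s1 (pos 1,3,5,7,9,11,13,15): 0⊕0⊕1⊕1⊕0⊕0⊕1⊕0 = 1
s2 (pos 2,3,6,7,10,11,14,15): 1⊕0⊕1⊕1⊕1⊕0⊕1⊕0 = 1
s4 (pos 4,5,6,7,12,13,14,15): 1⊕1⊕1⊕1⊕1⊕1⊕1⊕0 = 1
s8 (pos 8,9,10,11,12,13,14,15): 0⊕0⊕1⊕0⊕1⊕1⊕1⊕0 = 0
Syndrome s8…s1 = 0111 → error at position 7.
Flip position 7: 010111100101110 → 010111000101110
Read data bits from positions 3,5,6,7,9,10,11,12,13,14,15: 01100101110

01100101110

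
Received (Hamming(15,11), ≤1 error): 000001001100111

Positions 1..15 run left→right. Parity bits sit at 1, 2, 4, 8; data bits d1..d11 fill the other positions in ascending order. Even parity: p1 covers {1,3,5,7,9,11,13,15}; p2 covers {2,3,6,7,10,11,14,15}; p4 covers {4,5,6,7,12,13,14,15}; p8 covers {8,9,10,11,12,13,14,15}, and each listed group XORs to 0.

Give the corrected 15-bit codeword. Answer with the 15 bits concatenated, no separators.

s1 (pos 1,3,5,7,9,11,13,15): 0⊕0⊕0⊕0⊕1⊕0⊕1⊕1 = 1
s2 (pos 2,3,6,7,10,11,14,15): 0⊕0⊕1⊕0⊕1⊕0⊕1⊕1 = 0
s4 (pos 4,5,6,7,12,13,14,15): 0⊕0⊕1⊕0⊕0⊕1⊕1⊕1 = 0
s8 (pos 8,9,10,11,12,13,14,15): 0⊕1⊕1⊕0⊕0⊕1⊕1⊕1 = 1
Syndrome s8…s1 = 1001 → error at position 9.
Flip position 9: 000001001100111 → 000001000100111

000001000100111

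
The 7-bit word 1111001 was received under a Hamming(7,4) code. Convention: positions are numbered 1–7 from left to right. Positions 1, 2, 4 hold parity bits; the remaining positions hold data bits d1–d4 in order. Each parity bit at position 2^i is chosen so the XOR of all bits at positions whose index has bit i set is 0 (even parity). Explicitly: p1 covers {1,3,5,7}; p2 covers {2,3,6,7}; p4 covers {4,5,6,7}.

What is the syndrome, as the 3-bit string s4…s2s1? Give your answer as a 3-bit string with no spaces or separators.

011

s1 (pos 1,3,5,7): 1⊕1⊕0⊕1 = 1
s2 (pos 2,3,6,7): 1⊕1⊕0⊕1 = 1
s4 (pos 4,5,6,7): 1⊕0⊕0⊕1 = 0
Syndrome s4…s1 = 011 → error at position 3.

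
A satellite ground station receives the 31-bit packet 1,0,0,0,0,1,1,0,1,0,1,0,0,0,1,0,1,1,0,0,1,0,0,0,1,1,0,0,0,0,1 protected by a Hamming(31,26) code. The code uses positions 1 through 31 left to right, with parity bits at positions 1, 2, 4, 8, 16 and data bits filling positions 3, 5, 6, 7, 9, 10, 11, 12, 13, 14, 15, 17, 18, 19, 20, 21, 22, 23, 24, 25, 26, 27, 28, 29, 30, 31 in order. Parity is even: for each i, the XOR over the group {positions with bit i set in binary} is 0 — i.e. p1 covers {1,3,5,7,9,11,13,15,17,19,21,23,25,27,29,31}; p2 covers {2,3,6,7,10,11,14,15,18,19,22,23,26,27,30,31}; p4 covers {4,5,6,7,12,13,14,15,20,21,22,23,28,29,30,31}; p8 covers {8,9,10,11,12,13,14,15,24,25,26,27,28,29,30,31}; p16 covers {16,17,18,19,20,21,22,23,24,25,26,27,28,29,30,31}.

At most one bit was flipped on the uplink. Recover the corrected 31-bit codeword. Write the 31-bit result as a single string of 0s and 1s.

s1 (pos 1,3,5,7,9,11,13,15,17,19,21,23,25,27,29,31): 1⊕0⊕0⊕1⊕1⊕1⊕0⊕1⊕1⊕0⊕1⊕0⊕1⊕0⊕0⊕1 = 1
s2 (pos 2,3,6,7,10,11,14,15,18,19,22,23,26,27,30,31): 0⊕0⊕1⊕1⊕0⊕1⊕0⊕1⊕1⊕0⊕0⊕0⊕1⊕0⊕0⊕1 = 1
s4 (pos 4,5,6,7,12,13,14,15,20,21,22,23,28,29,30,31): 0⊕0⊕1⊕1⊕0⊕0⊕0⊕1⊕0⊕1⊕0⊕0⊕0⊕0⊕0⊕1 = 1
s8 (pos 8,9,10,11,12,13,14,15,24,25,26,27,28,29,30,31): 0⊕1⊕0⊕1⊕0⊕0⊕0⊕1⊕0⊕1⊕1⊕0⊕0⊕0⊕0⊕1 = 0
s16 (pos 16,17,18,19,20,21,22,23,24,25,26,27,28,29,30,31): 0⊕1⊕1⊕0⊕0⊕1⊕0⊕0⊕0⊕1⊕1⊕0⊕0⊕0⊕0⊕1 = 0
Syndrome s16…s1 = 00111 → error at position 7.
Flip position 7: 1000011010100010110010001100001 → 1000010010100010110010001100001

1000010010100010110010001100001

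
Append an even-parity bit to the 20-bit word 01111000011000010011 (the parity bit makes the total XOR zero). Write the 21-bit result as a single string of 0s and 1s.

011110000110000100111

XOR of the 20 data bits: 0⊕1⊕1⊕1⊕1⊕0⊕0⊕0⊕0⊕1⊕1⊕0⊕0⊕0⊕0⊕1⊕0⊕0⊕1⊕1 = 1
Parity bit = 1 (so all 21 bits XOR to 0).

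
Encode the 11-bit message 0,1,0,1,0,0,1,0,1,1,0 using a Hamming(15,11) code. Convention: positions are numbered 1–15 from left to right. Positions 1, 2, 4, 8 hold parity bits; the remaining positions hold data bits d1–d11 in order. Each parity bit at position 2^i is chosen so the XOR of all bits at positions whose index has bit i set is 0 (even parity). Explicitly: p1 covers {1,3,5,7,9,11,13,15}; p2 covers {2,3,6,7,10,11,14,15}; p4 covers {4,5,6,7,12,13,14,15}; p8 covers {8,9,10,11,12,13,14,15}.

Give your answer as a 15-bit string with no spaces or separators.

010010110010110

Place data at non-parity positions: p1 p2 0 p4 1 0 1 p8 0 0 1 0 1 1 0
p1 (pos 1,3,5,7,9,11,13,15): XOR of data positions = 0⊕1⊕1⊕0⊕1⊕1⊕0 = 0
p2 (pos 2,3,6,7,10,11,14,15): XOR of data positions = 0⊕0⊕1⊕0⊕1⊕1⊕0 = 1
p4 (pos 4,5,6,7,12,13,14,15): XOR of data positions = 1⊕0⊕1⊕0⊕1⊕1⊕0 = 0
p8 (pos 8,9,10,11,12,13,14,15): XOR of data positions = 0⊕0⊕1⊕0⊕1⊕1⊕0 = 1
Codeword: 010010110010110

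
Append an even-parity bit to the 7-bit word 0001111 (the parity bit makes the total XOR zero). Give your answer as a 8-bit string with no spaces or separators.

00011110

XOR of the 7 data bits: 0⊕0⊕0⊕1⊕1⊕1⊕1 = 0
Parity bit = 0 (so all 8 bits XOR to 0).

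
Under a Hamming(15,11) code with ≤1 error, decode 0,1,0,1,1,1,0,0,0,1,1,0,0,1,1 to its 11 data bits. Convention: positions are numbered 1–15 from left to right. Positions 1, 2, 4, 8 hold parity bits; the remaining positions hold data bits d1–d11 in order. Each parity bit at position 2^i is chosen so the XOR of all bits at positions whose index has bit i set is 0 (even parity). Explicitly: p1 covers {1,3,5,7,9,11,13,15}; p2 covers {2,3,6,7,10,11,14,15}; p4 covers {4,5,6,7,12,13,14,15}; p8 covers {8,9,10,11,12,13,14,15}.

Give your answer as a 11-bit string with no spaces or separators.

00100110011

s1 (pos 1,3,5,7,9,11,13,15): 0⊕0⊕1⊕0⊕0⊕1⊕0⊕1 = 1
s2 (pos 2,3,6,7,10,11,14,15): 1⊕0⊕1⊕0⊕1⊕1⊕1⊕1 = 0
s4 (pos 4,5,6,7,12,13,14,15): 1⊕1⊕1⊕0⊕0⊕0⊕1⊕1 = 1
s8 (pos 8,9,10,11,12,13,14,15): 0⊕0⊕1⊕1⊕0⊕0⊕1⊕1 = 0
Syndrome s8…s1 = 0101 → error at position 5.
Flip position 5: 010111000110011 → 010101000110011
Read data bits from positions 3,5,6,7,9,10,11,12,13,14,15: 00100110011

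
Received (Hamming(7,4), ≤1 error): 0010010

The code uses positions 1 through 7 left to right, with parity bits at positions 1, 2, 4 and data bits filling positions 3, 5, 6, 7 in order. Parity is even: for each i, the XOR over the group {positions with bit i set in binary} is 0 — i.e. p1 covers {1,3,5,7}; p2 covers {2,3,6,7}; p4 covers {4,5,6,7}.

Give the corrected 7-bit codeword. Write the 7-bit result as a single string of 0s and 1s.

s1 (pos 1,3,5,7): 0⊕1⊕0⊕0 = 1
s2 (pos 2,3,6,7): 0⊕1⊕1⊕0 = 0
s4 (pos 4,5,6,7): 0⊕0⊕1⊕0 = 1
Syndrome s4…s1 = 101 → error at position 5.
Flip position 5: 0010010 → 0010110

0010110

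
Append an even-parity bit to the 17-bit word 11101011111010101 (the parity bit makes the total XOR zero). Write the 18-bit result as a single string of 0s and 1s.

XOR of the 17 data bits: 1⊕1⊕1⊕0⊕1⊕0⊕1⊕1⊕1⊕1⊕1⊕0⊕1⊕0⊕1⊕0⊕1 = 0
Parity bit = 0 (so all 18 bits XOR to 0).

111010111110101010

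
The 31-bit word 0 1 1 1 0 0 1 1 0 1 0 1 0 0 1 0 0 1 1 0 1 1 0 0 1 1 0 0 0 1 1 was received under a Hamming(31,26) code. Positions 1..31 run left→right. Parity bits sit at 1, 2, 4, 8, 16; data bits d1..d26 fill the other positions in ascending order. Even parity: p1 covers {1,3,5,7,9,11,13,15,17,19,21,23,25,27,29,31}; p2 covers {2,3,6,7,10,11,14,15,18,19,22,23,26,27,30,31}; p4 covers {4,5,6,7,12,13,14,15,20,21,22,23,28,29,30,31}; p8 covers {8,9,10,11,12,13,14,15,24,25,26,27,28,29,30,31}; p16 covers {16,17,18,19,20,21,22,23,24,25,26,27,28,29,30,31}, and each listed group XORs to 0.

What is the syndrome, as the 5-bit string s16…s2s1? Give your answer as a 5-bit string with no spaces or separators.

00011

s1 (pos 1,3,5,7,9,11,13,15,17,19,21,23,25,27,29,31): 0⊕1⊕0⊕1⊕0⊕0⊕0⊕1⊕0⊕1⊕1⊕0⊕1⊕0⊕0⊕1 = 1
s2 (pos 2,3,6,7,10,11,14,15,18,19,22,23,26,27,30,31): 1⊕1⊕0⊕1⊕1⊕0⊕0⊕1⊕1⊕1⊕1⊕0⊕1⊕0⊕1⊕1 = 1
s4 (pos 4,5,6,7,12,13,14,15,20,21,22,23,28,29,30,31): 1⊕0⊕0⊕1⊕1⊕0⊕0⊕1⊕0⊕1⊕1⊕0⊕0⊕0⊕1⊕1 = 0
s8 (pos 8,9,10,11,12,13,14,15,24,25,26,27,28,29,30,31): 1⊕0⊕1⊕0⊕1⊕0⊕0⊕1⊕0⊕1⊕1⊕0⊕0⊕0⊕1⊕1 = 0
s16 (pos 16,17,18,19,20,21,22,23,24,25,26,27,28,29,30,31): 0⊕0⊕1⊕1⊕0⊕1⊕1⊕0⊕0⊕1⊕1⊕0⊕0⊕0⊕1⊕1 = 0
Syndrome s16…s1 = 00011 → error at position 3.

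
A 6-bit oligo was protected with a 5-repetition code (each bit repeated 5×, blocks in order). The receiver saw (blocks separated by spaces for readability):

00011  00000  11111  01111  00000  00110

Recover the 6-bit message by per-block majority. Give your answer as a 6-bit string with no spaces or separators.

001100

Block 1 (00011): 2 ones → 0
Block 2 (00000): 0 ones → 0
Block 3 (11111): 5 ones → 1
Block 4 (01111): 4 ones → 1
Block 5 (00000): 0 ones → 0
Block 6 (00110): 2 ones → 0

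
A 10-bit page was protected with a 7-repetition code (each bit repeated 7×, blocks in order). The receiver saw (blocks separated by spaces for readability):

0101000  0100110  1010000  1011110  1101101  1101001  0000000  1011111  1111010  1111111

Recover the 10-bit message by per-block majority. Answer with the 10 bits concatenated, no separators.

0001110111

Block 1 (0101000): 2 ones → 0
Block 2 (0100110): 3 ones → 0
Block 3 (1010000): 2 ones → 0
Block 4 (1011110): 5 ones → 1
Block 5 (1101101): 5 ones → 1
Block 6 (1101001): 4 ones → 1
Block 7 (0000000): 0 ones → 0
Block 8 (1011111): 6 ones → 1
Block 9 (1111010): 5 ones → 1
Block 10 (1111111): 7 ones → 1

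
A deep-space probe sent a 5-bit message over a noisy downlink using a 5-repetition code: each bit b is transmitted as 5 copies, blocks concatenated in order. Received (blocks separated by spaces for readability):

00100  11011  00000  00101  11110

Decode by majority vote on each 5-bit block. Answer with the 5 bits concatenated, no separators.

01001

Block 1 (00100): 1 one → 0
Block 2 (11011): 4 ones → 1
Block 3 (00000): 0 ones → 0
Block 4 (00101): 2 ones → 0
Block 5 (11110): 4 ones → 1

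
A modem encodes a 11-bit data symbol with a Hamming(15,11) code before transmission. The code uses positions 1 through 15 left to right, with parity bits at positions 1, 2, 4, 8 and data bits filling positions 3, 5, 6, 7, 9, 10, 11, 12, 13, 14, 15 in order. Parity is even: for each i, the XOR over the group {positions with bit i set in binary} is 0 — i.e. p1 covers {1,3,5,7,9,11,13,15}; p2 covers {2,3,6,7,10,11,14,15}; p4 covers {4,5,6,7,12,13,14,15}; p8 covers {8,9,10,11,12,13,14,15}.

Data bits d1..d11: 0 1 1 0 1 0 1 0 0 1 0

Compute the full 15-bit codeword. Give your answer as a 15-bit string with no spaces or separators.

Place data at non-parity positions: p1 p2 0 p4 1 1 0 p8 1 0 1 0 0 1 0
p1 (pos 1,3,5,7,9,11,13,15): XOR of data positions = 0⊕1⊕0⊕1⊕1⊕0⊕0 = 1
p2 (pos 2,3,6,7,10,11,14,15): XOR of data positions = 0⊕1⊕0⊕0⊕1⊕1⊕0 = 1
p4 (pos 4,5,6,7,12,13,14,15): XOR of data positions = 1⊕1⊕0⊕0⊕0⊕1⊕0 = 1
p8 (pos 8,9,10,11,12,13,14,15): XOR of data positions = 1⊕0⊕1⊕0⊕0⊕1⊕0 = 1
Codeword: 110111011010010

110111011010010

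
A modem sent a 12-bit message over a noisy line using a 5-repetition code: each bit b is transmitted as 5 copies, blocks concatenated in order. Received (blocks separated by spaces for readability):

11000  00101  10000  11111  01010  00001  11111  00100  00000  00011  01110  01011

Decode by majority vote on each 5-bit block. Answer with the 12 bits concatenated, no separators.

Block 1 (11000): 2 ones → 0
Block 2 (00101): 2 ones → 0
Block 3 (10000): 1 one → 0
Block 4 (11111): 5 ones → 1
Block 5 (01010): 2 ones → 0
Block 6 (00001): 1 one → 0
Block 7 (11111): 5 ones → 1
Block 8 (00100): 1 one → 0
Block 9 (00000): 0 ones → 0
Block 10 (00011): 2 ones → 0
Block 11 (01110): 3 ones → 1
Block 12 (01011): 3 ones → 1

000100100011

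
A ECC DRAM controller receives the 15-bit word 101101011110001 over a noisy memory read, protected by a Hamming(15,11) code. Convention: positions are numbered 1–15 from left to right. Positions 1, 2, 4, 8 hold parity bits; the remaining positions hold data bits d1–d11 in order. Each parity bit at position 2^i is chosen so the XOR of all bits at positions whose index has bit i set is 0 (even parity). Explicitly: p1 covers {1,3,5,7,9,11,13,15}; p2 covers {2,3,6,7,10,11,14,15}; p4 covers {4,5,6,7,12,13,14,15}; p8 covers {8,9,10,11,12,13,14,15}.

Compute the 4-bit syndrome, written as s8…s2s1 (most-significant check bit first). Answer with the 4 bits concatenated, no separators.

1111

s1 (pos 1,3,5,7,9,11,13,15): 1⊕1⊕0⊕0⊕1⊕1⊕0⊕1 = 1
s2 (pos 2,3,6,7,10,11,14,15): 0⊕1⊕1⊕0⊕1⊕1⊕0⊕1 = 1
s4 (pos 4,5,6,7,12,13,14,15): 1⊕0⊕1⊕0⊕0⊕0⊕0⊕1 = 1
s8 (pos 8,9,10,11,12,13,14,15): 1⊕1⊕1⊕1⊕0⊕0⊕0⊕1 = 1
Syndrome s8…s1 = 1111 → error at position 15.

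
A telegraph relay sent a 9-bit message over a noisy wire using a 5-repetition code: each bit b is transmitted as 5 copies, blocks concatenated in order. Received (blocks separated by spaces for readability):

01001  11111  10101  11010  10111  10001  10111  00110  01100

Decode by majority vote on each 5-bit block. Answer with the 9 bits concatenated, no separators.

011110100

Block 1 (01001): 2 ones → 0
Block 2 (11111): 5 ones → 1
Block 3 (10101): 3 ones → 1
Block 4 (11010): 3 ones → 1
Block 5 (10111): 4 ones → 1
Block 6 (10001): 2 ones → 0
Block 7 (10111): 4 ones → 1
Block 8 (00110): 2 ones → 0
Block 9 (01100): 2 ones → 0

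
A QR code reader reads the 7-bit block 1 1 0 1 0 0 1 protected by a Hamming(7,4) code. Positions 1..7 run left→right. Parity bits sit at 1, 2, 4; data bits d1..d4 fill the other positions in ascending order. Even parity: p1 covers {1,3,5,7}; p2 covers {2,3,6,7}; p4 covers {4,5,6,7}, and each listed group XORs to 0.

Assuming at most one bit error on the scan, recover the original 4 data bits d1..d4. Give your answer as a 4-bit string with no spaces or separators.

s1 (pos 1,3,5,7): 1⊕0⊕0⊕1 = 0
s2 (pos 2,3,6,7): 1⊕0⊕0⊕1 = 0
s4 (pos 4,5,6,7): 1⊕0⊕0⊕1 = 0
Syndrome s4…s1 = 000 → no error.
Read data bits from positions 3,5,6,7: 0001

0001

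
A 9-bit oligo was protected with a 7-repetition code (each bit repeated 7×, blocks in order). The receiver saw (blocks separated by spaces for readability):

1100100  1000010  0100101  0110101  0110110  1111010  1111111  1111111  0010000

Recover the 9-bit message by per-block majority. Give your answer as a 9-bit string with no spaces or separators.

000111110

Block 1 (1100100): 3 ones → 0
Block 2 (1000010): 2 ones → 0
Block 3 (0100101): 3 ones → 0
Block 4 (0110101): 4 ones → 1
Block 5 (0110110): 4 ones → 1
Block 6 (1111010): 5 ones → 1
Block 7 (1111111): 7 ones → 1
Block 8 (1111111): 7 ones → 1
Block 9 (0010000): 1 one → 0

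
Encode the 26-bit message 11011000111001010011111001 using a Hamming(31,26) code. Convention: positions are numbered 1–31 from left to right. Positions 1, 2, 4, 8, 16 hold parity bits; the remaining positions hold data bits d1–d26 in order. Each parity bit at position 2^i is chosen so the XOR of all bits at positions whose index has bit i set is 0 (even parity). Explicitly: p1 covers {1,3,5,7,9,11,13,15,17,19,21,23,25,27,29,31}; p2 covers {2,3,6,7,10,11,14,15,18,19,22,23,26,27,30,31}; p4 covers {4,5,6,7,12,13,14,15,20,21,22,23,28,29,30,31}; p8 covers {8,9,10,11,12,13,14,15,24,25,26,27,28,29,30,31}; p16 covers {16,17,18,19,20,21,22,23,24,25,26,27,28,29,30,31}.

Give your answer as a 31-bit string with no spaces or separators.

Place data at non-parity positions: p1 p2 1 p4 1 0 1 p8 1 0 0 0 1 1 1 p16 0 0 1 0 1 0 0 1 1 1 1 1 0 0 1
p1 (pos 1,3,5,7,9,11,13,15,17,19,21,23,25,27,29,31): XOR of data positions = 1⊕1⊕1⊕1⊕0⊕1⊕1⊕0⊕1⊕1⊕0⊕1⊕1⊕0⊕1 = 1
p2 (pos 2,3,6,7,10,11,14,15,18,19,22,23,26,27,30,31): XOR of data positions = 1⊕0⊕1⊕0⊕0⊕1⊕1⊕0⊕1⊕0⊕0⊕1⊕1⊕0⊕1 = 0
p4 (pos 4,5,6,7,12,13,14,15,20,21,22,23,28,29,30,31): XOR of data positions = 1⊕0⊕1⊕0⊕1⊕1⊕1⊕0⊕1⊕0⊕0⊕1⊕0⊕0⊕1 = 0
p8 (pos 8,9,10,11,12,13,14,15,24,25,26,27,28,29,30,31): XOR of data positions = 1⊕0⊕0⊕0⊕1⊕1⊕1⊕1⊕1⊕1⊕1⊕1⊕0⊕0⊕1 = 0
p16 (pos 16,17,18,19,20,21,22,23,24,25,26,27,28,29,30,31): XOR of data positions = 0⊕0⊕1⊕0⊕1⊕0⊕0⊕1⊕1⊕1⊕1⊕1⊕0⊕0⊕1 = 0
Codeword: 1010101010001110001010011111001

1010101010001110001010011111001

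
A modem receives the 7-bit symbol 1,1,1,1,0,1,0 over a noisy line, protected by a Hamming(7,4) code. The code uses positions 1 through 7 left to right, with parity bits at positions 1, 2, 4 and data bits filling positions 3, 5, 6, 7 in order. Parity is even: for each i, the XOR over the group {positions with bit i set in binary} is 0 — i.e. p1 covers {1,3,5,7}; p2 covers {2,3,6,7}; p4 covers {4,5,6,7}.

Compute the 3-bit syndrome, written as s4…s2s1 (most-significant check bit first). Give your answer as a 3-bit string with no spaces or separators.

s1 (pos 1,3,5,7): 1⊕1⊕0⊕0 = 0
s2 (pos 2,3,6,7): 1⊕1⊕1⊕0 = 1
s4 (pos 4,5,6,7): 1⊕0⊕1⊕0 = 0
Syndrome s4…s1 = 010 → error at position 2.

010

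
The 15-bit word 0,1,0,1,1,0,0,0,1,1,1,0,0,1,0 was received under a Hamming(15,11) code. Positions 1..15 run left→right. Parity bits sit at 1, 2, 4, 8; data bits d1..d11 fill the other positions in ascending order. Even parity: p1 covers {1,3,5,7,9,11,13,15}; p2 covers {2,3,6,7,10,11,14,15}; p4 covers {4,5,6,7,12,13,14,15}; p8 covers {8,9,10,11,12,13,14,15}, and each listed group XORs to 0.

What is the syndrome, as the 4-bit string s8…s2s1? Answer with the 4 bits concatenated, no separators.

0101

s1 (pos 1,3,5,7,9,11,13,15): 0⊕0⊕1⊕0⊕1⊕1⊕0⊕0 = 1
s2 (pos 2,3,6,7,10,11,14,15): 1⊕0⊕0⊕0⊕1⊕1⊕1⊕0 = 0
s4 (pos 4,5,6,7,12,13,14,15): 1⊕1⊕0⊕0⊕0⊕0⊕1⊕0 = 1
s8 (pos 8,9,10,11,12,13,14,15): 0⊕1⊕1⊕1⊕0⊕0⊕1⊕0 = 0
Syndrome s8…s1 = 0101 → error at position 5.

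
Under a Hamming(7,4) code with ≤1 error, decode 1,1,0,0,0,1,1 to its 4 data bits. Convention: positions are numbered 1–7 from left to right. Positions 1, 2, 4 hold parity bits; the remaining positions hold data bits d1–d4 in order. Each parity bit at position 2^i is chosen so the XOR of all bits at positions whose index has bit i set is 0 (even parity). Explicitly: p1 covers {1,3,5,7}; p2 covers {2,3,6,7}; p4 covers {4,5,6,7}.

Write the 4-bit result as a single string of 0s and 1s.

0011

s1 (pos 1,3,5,7): 1⊕0⊕0⊕1 = 0
s2 (pos 2,3,6,7): 1⊕0⊕1⊕1 = 1
s4 (pos 4,5,6,7): 0⊕0⊕1⊕1 = 0
Syndrome s4…s1 = 010 → error at position 2.
Flip position 2: 1100011 → 1000011
Read data bits from positions 3,5,6,7: 0011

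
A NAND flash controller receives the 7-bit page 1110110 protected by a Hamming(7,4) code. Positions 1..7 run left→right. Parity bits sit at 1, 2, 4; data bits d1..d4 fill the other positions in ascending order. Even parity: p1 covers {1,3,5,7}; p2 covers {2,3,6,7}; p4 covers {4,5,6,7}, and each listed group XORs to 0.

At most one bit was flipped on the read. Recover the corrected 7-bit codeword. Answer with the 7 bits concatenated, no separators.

1100110

s1 (pos 1,3,5,7): 1⊕1⊕1⊕0 = 1
s2 (pos 2,3,6,7): 1⊕1⊕1⊕0 = 1
s4 (pos 4,5,6,7): 0⊕1⊕1⊕0 = 0
Syndrome s4…s1 = 011 → error at position 3.
Flip position 3: 1110110 → 1100110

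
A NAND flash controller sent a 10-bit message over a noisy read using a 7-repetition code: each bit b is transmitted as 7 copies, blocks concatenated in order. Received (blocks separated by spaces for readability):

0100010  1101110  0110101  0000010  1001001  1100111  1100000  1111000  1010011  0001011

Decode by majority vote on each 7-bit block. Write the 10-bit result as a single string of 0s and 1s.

Block 1 (0100010): 2 ones → 0
Block 2 (1101110): 5 ones → 1
Block 3 (0110101): 4 ones → 1
Block 4 (0000010): 1 one → 0
Block 5 (1001001): 3 ones → 0
Block 6 (1100111): 5 ones → 1
Block 7 (1100000): 2 ones → 0
Block 8 (1111000): 4 ones → 1
Block 9 (1010011): 4 ones → 1
Block 10 (0001011): 3 ones → 0

0110010110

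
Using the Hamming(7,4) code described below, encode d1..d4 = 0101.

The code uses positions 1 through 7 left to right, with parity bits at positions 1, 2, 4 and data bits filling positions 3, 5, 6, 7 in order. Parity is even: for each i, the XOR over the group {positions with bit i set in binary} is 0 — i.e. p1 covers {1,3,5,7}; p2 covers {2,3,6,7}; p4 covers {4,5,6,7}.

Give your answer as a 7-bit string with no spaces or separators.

0100101

Place data at non-parity positions: p1 p2 0 p4 1 0 1
p1 (pos 1,3,5,7): XOR of data positions = 0⊕1⊕1 = 0
p2 (pos 2,3,6,7): XOR of data positions = 0⊕0⊕1 = 1
p4 (pos 4,5,6,7): XOR of data positions = 1⊕0⊕1 = 0
Codeword: 0100101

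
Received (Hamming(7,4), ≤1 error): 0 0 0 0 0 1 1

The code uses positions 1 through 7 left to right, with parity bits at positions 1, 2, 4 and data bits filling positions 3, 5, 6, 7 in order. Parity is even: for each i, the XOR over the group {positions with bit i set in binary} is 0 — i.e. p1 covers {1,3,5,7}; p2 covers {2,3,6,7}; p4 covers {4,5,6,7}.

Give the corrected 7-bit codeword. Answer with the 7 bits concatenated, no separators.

1000011

s1 (pos 1,3,5,7): 0⊕0⊕0⊕1 = 1
s2 (pos 2,3,6,7): 0⊕0⊕1⊕1 = 0
s4 (pos 4,5,6,7): 0⊕0⊕1⊕1 = 0
Syndrome s4…s1 = 001 → error at position 1.
Flip position 1: 0000011 → 1000011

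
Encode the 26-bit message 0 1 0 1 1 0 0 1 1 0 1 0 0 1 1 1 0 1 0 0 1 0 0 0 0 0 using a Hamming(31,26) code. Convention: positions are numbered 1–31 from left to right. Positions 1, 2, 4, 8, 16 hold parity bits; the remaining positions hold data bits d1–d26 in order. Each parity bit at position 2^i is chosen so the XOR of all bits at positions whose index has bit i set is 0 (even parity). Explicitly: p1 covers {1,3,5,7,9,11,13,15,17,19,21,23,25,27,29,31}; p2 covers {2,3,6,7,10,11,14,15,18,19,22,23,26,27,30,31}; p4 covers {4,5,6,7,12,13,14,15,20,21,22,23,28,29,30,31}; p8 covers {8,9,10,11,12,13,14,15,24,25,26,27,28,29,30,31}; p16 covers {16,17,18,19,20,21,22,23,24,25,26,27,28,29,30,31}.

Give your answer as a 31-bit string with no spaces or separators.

0100101110011011001110100100000

Place data at non-parity positions: p1 p2 0 p4 1 0 1 p8 1 0 0 1 1 0 1 p16 0 0 1 1 1 0 1 0 0 1 0 0 0 0 0
p1 (pos 1,3,5,7,9,11,13,15,17,19,21,23,25,27,29,31): XOR of data positions = 0⊕1⊕1⊕1⊕0⊕1⊕1⊕0⊕1⊕1⊕1⊕0⊕0⊕0⊕0 = 0
p2 (pos 2,3,6,7,10,11,14,15,18,19,22,23,26,27,30,31): XOR of data positions = 0⊕0⊕1⊕0⊕0⊕0⊕1⊕0⊕1⊕0⊕1⊕1⊕0⊕0⊕0 = 1
p4 (pos 4,5,6,7,12,13,14,15,20,21,22,23,28,29,30,31): XOR of data positions = 1⊕0⊕1⊕1⊕1⊕0⊕1⊕1⊕1⊕0⊕1⊕0⊕0⊕0⊕0 = 0
p8 (pos 8,9,10,11,12,13,14,15,24,25,26,27,28,29,30,31): XOR of data positions = 1⊕0⊕0⊕1⊕1⊕0⊕1⊕0⊕0⊕1⊕0⊕0⊕0⊕0⊕0 = 1
p16 (pos 16,17,18,19,20,21,22,23,24,25,26,27,28,29,30,31): XOR of data positions = 0⊕0⊕1⊕1⊕1⊕0⊕1⊕0⊕0⊕1⊕0⊕0⊕0⊕0⊕0 = 1
Codeword: 0100101110011011001110100100000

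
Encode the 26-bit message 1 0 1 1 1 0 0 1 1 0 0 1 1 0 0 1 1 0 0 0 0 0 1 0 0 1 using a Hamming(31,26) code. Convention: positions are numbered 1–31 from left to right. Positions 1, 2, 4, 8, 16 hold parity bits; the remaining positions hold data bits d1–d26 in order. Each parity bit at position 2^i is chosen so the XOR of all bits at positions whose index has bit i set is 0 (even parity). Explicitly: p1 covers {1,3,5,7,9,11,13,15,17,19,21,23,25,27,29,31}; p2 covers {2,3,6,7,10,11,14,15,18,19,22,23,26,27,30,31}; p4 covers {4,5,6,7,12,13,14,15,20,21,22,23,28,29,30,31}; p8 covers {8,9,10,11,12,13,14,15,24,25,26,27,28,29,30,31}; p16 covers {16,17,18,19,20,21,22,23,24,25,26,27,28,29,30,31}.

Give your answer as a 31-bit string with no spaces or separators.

1010011110011000110011000001001

Place data at non-parity positions: p1 p2 1 p4 0 1 1 p8 1 0 0 1 1 0 0 p16 1 1 0 0 1 1 0 0 0 0 0 1 0 0 1
p1 (pos 1,3,5,7,9,11,13,15,17,19,21,23,25,27,29,31): XOR of data positions = 1⊕0⊕1⊕1⊕0⊕1⊕0⊕1⊕0⊕1⊕0⊕0⊕0⊕0⊕1 = 1
p2 (pos 2,3,6,7,10,11,14,15,18,19,22,23,26,27,30,31): XOR of data positions = 1⊕1⊕1⊕0⊕0⊕0⊕0⊕1⊕0⊕1⊕0⊕0⊕0⊕0⊕1 = 0
p4 (pos 4,5,6,7,12,13,14,15,20,21,22,23,28,29,30,31): XOR of data positions = 0⊕1⊕1⊕1⊕1⊕0⊕0⊕0⊕1⊕1⊕0⊕1⊕0⊕0⊕1 = 0
p8 (pos 8,9,10,11,12,13,14,15,24,25,26,27,28,29,30,31): XOR of data positions = 1⊕0⊕0⊕1⊕1⊕0⊕0⊕0⊕0⊕0⊕0⊕1⊕0⊕0⊕1 = 1
p16 (pos 16,17,18,19,20,21,22,23,24,25,26,27,28,29,30,31): XOR of data positions = 1⊕1⊕0⊕0⊕1⊕1⊕0⊕0⊕0⊕0⊕0⊕1⊕0⊕0⊕1 = 0
Codeword: 1010011110011000110011000001001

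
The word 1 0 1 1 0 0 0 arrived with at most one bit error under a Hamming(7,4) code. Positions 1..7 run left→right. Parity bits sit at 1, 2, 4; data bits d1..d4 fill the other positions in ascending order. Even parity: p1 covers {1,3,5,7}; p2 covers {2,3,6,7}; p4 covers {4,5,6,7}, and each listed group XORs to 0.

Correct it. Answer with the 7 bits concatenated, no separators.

1011010

s1 (pos 1,3,5,7): 1⊕1⊕0⊕0 = 0
s2 (pos 2,3,6,7): 0⊕1⊕0⊕0 = 1
s4 (pos 4,5,6,7): 1⊕0⊕0⊕0 = 1
Syndrome s4…s1 = 110 → error at position 6.
Flip position 6: 1011000 → 1011010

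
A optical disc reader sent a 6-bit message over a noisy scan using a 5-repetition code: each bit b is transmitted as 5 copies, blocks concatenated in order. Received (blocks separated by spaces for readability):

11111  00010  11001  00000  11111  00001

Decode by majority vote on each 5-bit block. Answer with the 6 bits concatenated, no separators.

Block 1 (11111): 5 ones → 1
Block 2 (00010): 1 one → 0
Block 3 (11001): 3 ones → 1
Block 4 (00000): 0 ones → 0
Block 5 (11111): 5 ones → 1
Block 6 (00001): 1 one → 0

101010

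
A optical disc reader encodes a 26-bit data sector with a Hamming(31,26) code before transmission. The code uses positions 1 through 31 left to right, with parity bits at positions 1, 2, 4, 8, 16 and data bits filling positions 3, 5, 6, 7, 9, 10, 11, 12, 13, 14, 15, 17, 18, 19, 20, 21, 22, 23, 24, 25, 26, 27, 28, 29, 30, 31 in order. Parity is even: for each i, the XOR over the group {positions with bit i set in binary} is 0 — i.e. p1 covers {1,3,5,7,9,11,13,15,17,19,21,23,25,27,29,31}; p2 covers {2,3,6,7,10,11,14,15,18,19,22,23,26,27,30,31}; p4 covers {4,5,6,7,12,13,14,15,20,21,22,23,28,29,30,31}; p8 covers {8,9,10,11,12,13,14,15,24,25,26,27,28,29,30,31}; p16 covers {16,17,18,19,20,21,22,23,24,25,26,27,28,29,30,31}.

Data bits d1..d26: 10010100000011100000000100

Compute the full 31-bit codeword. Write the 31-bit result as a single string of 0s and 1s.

Place data at non-parity positions: p1 p2 1 p4 0 0 1 p8 0 1 0 0 0 0 0 p16 0 1 1 1 0 0 0 0 0 0 0 0 1 0 0
p1 (pos 1,3,5,7,9,11,13,15,17,19,21,23,25,27,29,31): XOR of data positions = 1⊕0⊕1⊕0⊕0⊕0⊕0⊕0⊕1⊕0⊕0⊕0⊕0⊕1⊕0 = 0
p2 (pos 2,3,6,7,10,11,14,15,18,19,22,23,26,27,30,31): XOR of data positions = 1⊕0⊕1⊕1⊕0⊕0⊕0⊕1⊕1⊕0⊕0⊕0⊕0⊕0⊕0 = 1
p4 (pos 4,5,6,7,12,13,14,15,20,21,22,23,28,29,30,31): XOR of data positions = 0⊕0⊕1⊕0⊕0⊕0⊕0⊕1⊕0⊕0⊕0⊕0⊕1⊕0⊕0 = 1
p8 (pos 8,9,10,11,12,13,14,15,24,25,26,27,28,29,30,31): XOR of data positions = 0⊕1⊕0⊕0⊕0⊕0⊕0⊕0⊕0⊕0⊕0⊕0⊕1⊕0⊕0 = 0
p16 (pos 16,17,18,19,20,21,22,23,24,25,26,27,28,29,30,31): XOR of data positions = 0⊕1⊕1⊕1⊕0⊕0⊕0⊕0⊕0⊕0⊕0⊕0⊕1⊕0⊕0 = 0
Codeword: 0111001001000000011100000000100

0111001001000000011100000000100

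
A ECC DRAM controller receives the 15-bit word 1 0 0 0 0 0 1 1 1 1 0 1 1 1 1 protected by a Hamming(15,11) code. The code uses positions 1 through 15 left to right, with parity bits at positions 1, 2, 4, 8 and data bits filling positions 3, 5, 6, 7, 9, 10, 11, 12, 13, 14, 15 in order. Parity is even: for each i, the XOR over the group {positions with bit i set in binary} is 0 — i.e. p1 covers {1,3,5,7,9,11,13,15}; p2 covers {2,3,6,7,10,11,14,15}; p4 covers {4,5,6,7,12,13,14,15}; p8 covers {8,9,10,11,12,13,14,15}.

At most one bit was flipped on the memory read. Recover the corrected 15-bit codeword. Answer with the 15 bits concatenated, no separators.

100000111101011

s1 (pos 1,3,5,7,9,11,13,15): 1⊕0⊕0⊕1⊕1⊕0⊕1⊕1 = 1
s2 (pos 2,3,6,7,10,11,14,15): 0⊕0⊕0⊕1⊕1⊕0⊕1⊕1 = 0
s4 (pos 4,5,6,7,12,13,14,15): 0⊕0⊕0⊕1⊕1⊕1⊕1⊕1 = 1
s8 (pos 8,9,10,11,12,13,14,15): 1⊕1⊕1⊕0⊕1⊕1⊕1⊕1 = 1
Syndrome s8…s1 = 1101 → error at position 13.
Flip position 13: 100000111101111 → 100000111101011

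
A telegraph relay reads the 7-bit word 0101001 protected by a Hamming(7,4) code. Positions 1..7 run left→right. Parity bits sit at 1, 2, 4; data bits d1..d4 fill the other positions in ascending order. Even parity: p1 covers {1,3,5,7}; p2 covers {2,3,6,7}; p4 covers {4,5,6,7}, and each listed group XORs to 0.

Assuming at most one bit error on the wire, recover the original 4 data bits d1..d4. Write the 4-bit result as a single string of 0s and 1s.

0001

s1 (pos 1,3,5,7): 0⊕0⊕0⊕1 = 1
s2 (pos 2,3,6,7): 1⊕0⊕0⊕1 = 0
s4 (pos 4,5,6,7): 1⊕0⊕0⊕1 = 0
Syndrome s4…s1 = 001 → error at position 1.
Flip position 1: 0101001 → 1101001
Read data bits from positions 3,5,6,7: 0001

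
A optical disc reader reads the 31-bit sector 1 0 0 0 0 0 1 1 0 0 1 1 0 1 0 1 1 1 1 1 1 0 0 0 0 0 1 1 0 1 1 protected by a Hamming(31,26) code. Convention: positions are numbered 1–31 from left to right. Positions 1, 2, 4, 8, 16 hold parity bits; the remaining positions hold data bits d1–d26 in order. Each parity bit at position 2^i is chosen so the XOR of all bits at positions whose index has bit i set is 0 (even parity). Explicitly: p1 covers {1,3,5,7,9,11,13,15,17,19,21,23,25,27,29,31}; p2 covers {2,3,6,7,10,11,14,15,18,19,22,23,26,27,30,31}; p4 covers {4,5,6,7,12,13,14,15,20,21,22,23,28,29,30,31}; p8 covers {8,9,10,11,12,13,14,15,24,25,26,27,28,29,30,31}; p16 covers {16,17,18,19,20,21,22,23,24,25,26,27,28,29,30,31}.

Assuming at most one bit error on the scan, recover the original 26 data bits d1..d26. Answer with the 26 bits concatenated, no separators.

s1 (pos 1,3,5,7,9,11,13,15,17,19,21,23,25,27,29,31): 1⊕0⊕0⊕1⊕0⊕1⊕0⊕0⊕1⊕1⊕1⊕0⊕0⊕1⊕0⊕1 = 0
s2 (pos 2,3,6,7,10,11,14,15,18,19,22,23,26,27,30,31): 0⊕0⊕0⊕1⊕0⊕1⊕1⊕0⊕1⊕1⊕0⊕0⊕0⊕1⊕1⊕1 = 0
s4 (pos 4,5,6,7,12,13,14,15,20,21,22,23,28,29,30,31): 0⊕0⊕0⊕1⊕1⊕0⊕1⊕0⊕1⊕1⊕0⊕0⊕1⊕0⊕1⊕1 = 0
s8 (pos 8,9,10,11,12,13,14,15,24,25,26,27,28,29,30,31): 1⊕0⊕0⊕1⊕1⊕0⊕1⊕0⊕0⊕0⊕0⊕1⊕1⊕0⊕1⊕1 = 0
s16 (pos 16,17,18,19,20,21,22,23,24,25,26,27,28,29,30,31): 1⊕1⊕1⊕1⊕1⊕1⊕0⊕0⊕0⊕0⊕0⊕1⊕1⊕0⊕1⊕1 = 0
Syndrome s16…s1 = 00000 → no error.
Read data bits from positions 3,5,6,7,9,10,11,12,13,14,15,17,18,19,20,21,22,23,24,25,26,27,28,29,30,31: 00010011010111110000011011

00010011010111110000011011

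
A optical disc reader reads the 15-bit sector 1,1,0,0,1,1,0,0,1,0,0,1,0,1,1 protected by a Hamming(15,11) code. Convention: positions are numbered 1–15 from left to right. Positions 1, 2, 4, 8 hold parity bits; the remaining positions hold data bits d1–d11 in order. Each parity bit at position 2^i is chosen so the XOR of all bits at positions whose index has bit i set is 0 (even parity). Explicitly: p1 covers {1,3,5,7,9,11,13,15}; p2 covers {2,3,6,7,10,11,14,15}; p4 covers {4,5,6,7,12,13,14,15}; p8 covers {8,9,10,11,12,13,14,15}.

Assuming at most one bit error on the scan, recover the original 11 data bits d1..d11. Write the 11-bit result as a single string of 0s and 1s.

01101001011

s1 (pos 1,3,5,7,9,11,13,15): 1⊕0⊕1⊕0⊕1⊕0⊕0⊕1 = 0
s2 (pos 2,3,6,7,10,11,14,15): 1⊕0⊕1⊕0⊕0⊕0⊕1⊕1 = 0
s4 (pos 4,5,6,7,12,13,14,15): 0⊕1⊕1⊕0⊕1⊕0⊕1⊕1 = 1
s8 (pos 8,9,10,11,12,13,14,15): 0⊕1⊕0⊕0⊕1⊕0⊕1⊕1 = 0
Syndrome s8…s1 = 0100 → error at position 4.
Flip position 4: 110011001001011 → 110111001001011
Read data bits from positions 3,5,6,7,9,10,11,12,13,14,15: 01101001011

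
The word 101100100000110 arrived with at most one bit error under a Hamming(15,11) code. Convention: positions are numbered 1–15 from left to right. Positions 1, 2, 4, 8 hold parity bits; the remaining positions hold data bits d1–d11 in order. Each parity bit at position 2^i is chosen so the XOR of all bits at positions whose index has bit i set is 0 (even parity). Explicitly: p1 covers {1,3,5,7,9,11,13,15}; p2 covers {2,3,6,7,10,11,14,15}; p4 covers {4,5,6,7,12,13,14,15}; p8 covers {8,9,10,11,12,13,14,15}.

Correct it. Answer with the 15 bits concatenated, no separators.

s1 (pos 1,3,5,7,9,11,13,15): 1⊕1⊕0⊕1⊕0⊕0⊕1⊕0 = 0
s2 (pos 2,3,6,7,10,11,14,15): 0⊕1⊕0⊕1⊕0⊕0⊕1⊕0 = 1
s4 (pos 4,5,6,7,12,13,14,15): 1⊕0⊕0⊕1⊕0⊕1⊕1⊕0 = 0
s8 (pos 8,9,10,11,12,13,14,15): 0⊕0⊕0⊕0⊕0⊕1⊕1⊕0 = 0
Syndrome s8…s1 = 0010 → error at position 2.
Flip position 2: 101100100000110 → 111100100000110

111100100000110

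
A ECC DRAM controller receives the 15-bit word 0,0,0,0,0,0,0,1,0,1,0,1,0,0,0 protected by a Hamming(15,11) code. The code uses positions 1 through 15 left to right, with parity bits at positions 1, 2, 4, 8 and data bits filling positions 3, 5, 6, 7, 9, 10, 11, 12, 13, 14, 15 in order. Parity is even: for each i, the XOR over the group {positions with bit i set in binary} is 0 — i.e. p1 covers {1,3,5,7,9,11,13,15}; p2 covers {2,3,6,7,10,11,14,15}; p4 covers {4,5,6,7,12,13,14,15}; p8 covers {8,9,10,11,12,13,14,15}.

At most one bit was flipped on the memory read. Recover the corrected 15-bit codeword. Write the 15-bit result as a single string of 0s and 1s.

000000010101010

s1 (pos 1,3,5,7,9,11,13,15): 0⊕0⊕0⊕0⊕0⊕0⊕0⊕0 = 0
s2 (pos 2,3,6,7,10,11,14,15): 0⊕0⊕0⊕0⊕1⊕0⊕0⊕0 = 1
s4 (pos 4,5,6,7,12,13,14,15): 0⊕0⊕0⊕0⊕1⊕0⊕0⊕0 = 1
s8 (pos 8,9,10,11,12,13,14,15): 1⊕0⊕1⊕0⊕1⊕0⊕0⊕0 = 1
Syndrome s8…s1 = 1110 → error at position 14.
Flip position 14: 000000010101000 → 000000010101010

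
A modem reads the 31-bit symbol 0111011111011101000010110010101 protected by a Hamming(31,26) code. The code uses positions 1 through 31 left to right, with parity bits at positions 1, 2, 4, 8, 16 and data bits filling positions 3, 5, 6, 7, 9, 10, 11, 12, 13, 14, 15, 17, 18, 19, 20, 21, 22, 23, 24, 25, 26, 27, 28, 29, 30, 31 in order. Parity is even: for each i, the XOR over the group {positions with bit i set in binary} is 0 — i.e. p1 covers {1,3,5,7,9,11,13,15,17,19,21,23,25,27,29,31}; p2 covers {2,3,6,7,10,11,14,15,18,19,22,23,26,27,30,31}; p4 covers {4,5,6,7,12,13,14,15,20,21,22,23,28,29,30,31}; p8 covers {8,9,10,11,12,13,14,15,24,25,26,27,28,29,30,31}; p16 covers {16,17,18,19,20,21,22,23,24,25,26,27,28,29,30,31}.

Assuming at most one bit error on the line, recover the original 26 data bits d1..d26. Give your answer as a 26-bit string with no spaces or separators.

s1 (pos 1,3,5,7,9,11,13,15,17,19,21,23,25,27,29,31): 0⊕1⊕0⊕1⊕1⊕0⊕1⊕0⊕0⊕0⊕1⊕1⊕0⊕1⊕1⊕1 = 1
s2 (pos 2,3,6,7,10,11,14,15,18,19,22,23,26,27,30,31): 1⊕1⊕1⊕1⊕1⊕0⊕1⊕0⊕0⊕0⊕0⊕1⊕0⊕1⊕0⊕1 = 1
s4 (pos 4,5,6,7,12,13,14,15,20,21,22,23,28,29,30,31): 1⊕0⊕1⊕1⊕1⊕1⊕1⊕0⊕0⊕1⊕0⊕1⊕0⊕1⊕0⊕1 = 0
s8 (pos 8,9,10,11,12,13,14,15,24,25,26,27,28,29,30,31): 1⊕1⊕1⊕0⊕1⊕1⊕1⊕0⊕1⊕0⊕0⊕1⊕0⊕1⊕0⊕1 = 0
s16 (pos 16,17,18,19,20,21,22,23,24,25,26,27,28,29,30,31): 1⊕0⊕0⊕0⊕0⊕1⊕0⊕1⊕1⊕0⊕0⊕1⊕0⊕1⊕0⊕1 = 1
Syndrome s16…s1 = 10011 → error at position 19.
Flip position 19: 0111011111011101000010110010101 → 0111011111011101001010110010101
Read data bits from positions 3,5,6,7,9,10,11,12,13,14,15,17,18,19,20,21,22,23,24,25,26,27,28,29,30,31: 10111101110001010110010101

10111101110001010110010101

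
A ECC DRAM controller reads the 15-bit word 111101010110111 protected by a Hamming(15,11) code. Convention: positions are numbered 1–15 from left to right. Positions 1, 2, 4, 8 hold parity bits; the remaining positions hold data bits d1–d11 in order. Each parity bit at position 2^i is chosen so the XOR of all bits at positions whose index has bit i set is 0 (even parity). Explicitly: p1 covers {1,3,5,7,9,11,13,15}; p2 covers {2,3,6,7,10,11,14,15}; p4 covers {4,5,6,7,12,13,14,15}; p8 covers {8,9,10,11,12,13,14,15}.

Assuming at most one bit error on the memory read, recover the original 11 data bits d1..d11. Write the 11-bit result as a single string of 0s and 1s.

s1 (pos 1,3,5,7,9,11,13,15): 1⊕1⊕0⊕0⊕0⊕1⊕1⊕1 = 1
s2 (pos 2,3,6,7,10,11,14,15): 1⊕1⊕1⊕0⊕1⊕1⊕1⊕1 = 1
s4 (pos 4,5,6,7,12,13,14,15): 1⊕0⊕1⊕0⊕0⊕1⊕1⊕1 = 1
s8 (pos 8,9,10,11,12,13,14,15): 1⊕0⊕1⊕1⊕0⊕1⊕1⊕1 = 0
Syndrome s8…s1 = 0111 → error at position 7.
Flip position 7: 111101010110111 → 111101110110111
Read data bits from positions 3,5,6,7,9,10,11,12,13,14,15: 10110110111

10110110111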